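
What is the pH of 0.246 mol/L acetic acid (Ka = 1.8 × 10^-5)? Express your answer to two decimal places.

pH = 2.68

CH3COOH ⇌ CH3COO- + H+
From the ICE table, Ka = x²/(0.246 − x) = 1.8 × 10^-5.
Neglecting x in the denominator: x = √(1.8 × 10^-5 × 0.246) = 2.10 × 10^-3 M
Check: 0.86% ionized — well under 5%, approximation valid.
pH = −log(2.10 × 10^-3) = 2.68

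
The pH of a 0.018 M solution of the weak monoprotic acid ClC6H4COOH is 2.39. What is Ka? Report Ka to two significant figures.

Ka = 1.2 × 10^-3

[H+] = 10^(-2.39) = 4.07 × 10^-3 M
At equilibrium [HA] = 0.018 − 4.07 × 10^-3 = 1.39 × 10^-2 M
Ka = [H+][A-]/[HA] = (4.07 × 10^-3)² / 1.39 × 10^-2 = 1.2 × 10^-3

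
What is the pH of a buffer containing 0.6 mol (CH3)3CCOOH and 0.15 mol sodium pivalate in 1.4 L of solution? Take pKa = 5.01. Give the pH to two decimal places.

pH = 4.41

pH = pKa + log([A⁻]/[HA]) = 5.01 + log(0.15/0.6)
pH = 5.01 + (-0.602) = 4.41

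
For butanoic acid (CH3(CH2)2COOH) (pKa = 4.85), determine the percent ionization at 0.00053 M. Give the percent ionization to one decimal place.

15.0%

CH3(CH2)2COOH ⇌ CH3(CH2)2COO- + H+; let x = [H+] at equilibrium.
Ka = 10^(−4.85) = 1.41 × 10^-5
Ka = x²/(C₀ − x); solving the quadratic gives x = 7.97 × 10^-5 M.
% ionization = x/C₀ × 100% = 7.97 × 10^-5/0.00053 × 100% = 15.0%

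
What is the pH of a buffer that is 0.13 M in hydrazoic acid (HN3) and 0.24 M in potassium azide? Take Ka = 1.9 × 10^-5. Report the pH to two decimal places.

pH = 4.99

pKa = −log(1.9 × 10^-5) = 4.721
Henderson–Hasselbalch: pH = pKa + log([N3-]/[HN3]) = 4.721 + log(0.24/0.13)
pH = 4.721 + (+0.266) = 4.99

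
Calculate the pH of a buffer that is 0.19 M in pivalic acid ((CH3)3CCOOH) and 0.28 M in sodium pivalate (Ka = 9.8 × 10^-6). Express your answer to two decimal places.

pH = 5.18

pKa = −log(9.8 × 10^-6) = 5.009
Using pH = pKa + log([base]/[acid]) with [base]/[acid] = 0.28/0.19:
pH = 5.009 + (+0.168) = 5.18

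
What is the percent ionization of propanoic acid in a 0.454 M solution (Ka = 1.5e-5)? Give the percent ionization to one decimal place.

CH3CH2COOH ⇌ CH3CH2COO- + H+; let x = [H+] at equilibrium.
x ≈ √(Ka·C₀) = √(1.5 × 10^-5 × 0.454) = 2.61 × 10^-3 M
% ionization = x/C₀ × 100% = 2.61 × 10^-3/0.454 × 100% = 0.6%

0.6%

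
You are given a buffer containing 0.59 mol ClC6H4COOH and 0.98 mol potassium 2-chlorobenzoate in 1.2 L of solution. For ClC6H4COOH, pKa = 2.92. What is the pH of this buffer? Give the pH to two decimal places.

pH = 3.14

Henderson–Hasselbalch: pH = pKa + log([ClC6H4COO-]/[ClC6H4COOH]) = 2.92 + log(0.98/0.59)
pH = 2.92 + (+0.220) = 3.14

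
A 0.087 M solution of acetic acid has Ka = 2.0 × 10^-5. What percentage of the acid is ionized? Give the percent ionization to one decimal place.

CH3COOH ⇌ CH3COO- + H+; let x = [H+] at equilibrium.
x ≈ √(Ka·C₀) = √(2.0 × 10^-5 × 0.087) = 1.32 × 10^-3 M
Fraction ionized = 1.32 × 10^-3 / 0.087 = 0.0152 → 1.5%

1.5%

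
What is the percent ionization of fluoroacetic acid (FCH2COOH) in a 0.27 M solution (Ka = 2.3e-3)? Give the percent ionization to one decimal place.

FCH2COOH ⇌ FCH2COO- + H+; let x = [H+] at equilibrium.
Solve x² + 0.0023x − 0.000621 = 0 → x = 2.38 × 10^-2 M
Fraction ionized = 2.38 × 10^-2 / 0.27 = 0.0881 → 8.8%

8.8%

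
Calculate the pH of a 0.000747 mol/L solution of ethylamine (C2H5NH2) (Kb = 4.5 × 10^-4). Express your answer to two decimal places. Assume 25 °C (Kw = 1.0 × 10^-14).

pH = 10.60

C2H5NH2 + H2O ⇌ C2H5NH3+ + OH-
From the ICE table, Kb = [OH-]²/(0.000747 − [OH-]) = 4.5 × 10^-4.
[OH-] is not negligible relative to C₀; solve [OH-]² + 0.00045·[OH-] − 3.36e-07 = 0.
[OH-] = [−0.00045 + √(0.00045² + 1.34e-06)]/2 = 3.97 × 10^-4 M
pOH = −log(3.97 × 10^-4) = 3.40; pH = 14.00 − 3.40 = 10.60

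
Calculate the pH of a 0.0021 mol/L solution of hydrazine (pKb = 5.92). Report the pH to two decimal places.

pH = 9.70

N2H4 + H2O ⇌ N2H5+ + OH-
Kb = 10^(−5.92) = 1.20 × 10^-6
Kb = [OH-]²/(0.0021 − [OH-]) = 1.20 × 10^-6
Neglecting [OH-] in the denominator: [OH-] = √(1.20 × 10^-6 × 0.0021) = 5.02 × 10^-5 M
pOH = −log(5.02 × 10^-5) = 4.30; pH = 14.00 − 4.30 = 9.70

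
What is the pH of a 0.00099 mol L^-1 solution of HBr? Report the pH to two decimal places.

HBr is a strong acid and dissociates completely, so [H+] = 0.00099 M.
pH = -log(0.00099) = 3.00

pH = 3.00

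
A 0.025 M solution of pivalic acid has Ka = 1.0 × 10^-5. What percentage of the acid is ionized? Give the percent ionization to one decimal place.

2.0%

(CH3)3CCOOH ⇌ (CH3)3CCOO- + H+; let x = [H+] at equilibrium.
x ≈ √(Ka·C₀) = √(1.0 × 10^-5 × 0.025) = 5.00 × 10^-4 M
% ionization = x/C₀ × 100% = 5.00 × 10^-4/0.025 × 100% = 2.0%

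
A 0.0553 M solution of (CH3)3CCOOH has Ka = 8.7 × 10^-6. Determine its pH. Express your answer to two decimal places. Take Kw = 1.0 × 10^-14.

(CH3)3CCOOH ⇌ (CH3)3CCOO- + H+
From the ICE table, Ka = [H+]²/(0.0553 − [H+]) = 8.7 × 10^-6.
Neglecting [H+] in the denominator: [H+] = √(8.7 × 10^-6 × 0.0553) = 6.94 × 10^-4 M
Check: 1.3% ionized — well under 5%, approximation valid.
pH = −log[H+] = −log(6.94 × 10^-4) = 3.16

pH = 3.16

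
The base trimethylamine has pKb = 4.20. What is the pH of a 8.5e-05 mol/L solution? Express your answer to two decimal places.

(CH3)3N + H2O ⇌ (CH3)3NH+ + OH-
Kb = 10^(−4.20) = 6.31 × 10^-5
Kb = [OH-]²/(8.5e-05 − [OH-]) = 6.31 × 10^-5
The 5% rule fails; solving [OH-]² + Kb·[OH-] − Kb·C₀ = 0 exactly:
[OH-] = (−Kb + √(Kb² + 4·Kb·C₀))/2 = 4.82 × 10^-5 M
pOH = 4.32, so pH = 14.00 − pOH = 9.68

pH = 9.68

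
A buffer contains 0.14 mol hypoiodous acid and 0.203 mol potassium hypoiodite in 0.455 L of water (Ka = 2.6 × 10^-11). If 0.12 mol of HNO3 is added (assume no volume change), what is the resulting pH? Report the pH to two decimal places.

pH = 10.09

Added H+ converts OI- to HOI: HOI → 0.26 mol, OI- → 0.083 mol.
pKa = −log(2.6 × 10^-11) = 10.585
pH = pKa + log([A⁻]/[HA]) = 10.585 + log(0.083/0.26) = 10.585 -0.496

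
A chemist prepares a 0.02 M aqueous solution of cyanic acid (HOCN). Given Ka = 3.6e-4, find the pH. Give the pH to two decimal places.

HOCN ⇌ OCN- + H+
Ka = [H+]²/(0.02 − [H+]) = 3.6 × 10^-4
Here C₀/Ka ≈ 55.6, so the small-[H+] approximation fails. Use the quadratic:
[H+] = (−Ka + √(Ka² + 4·Ka·C₀))/2 = 2.51 × 10^-3 M
pH = −log[H+] = −log(2.51 × 10^-3) = 2.60

pH = 2.60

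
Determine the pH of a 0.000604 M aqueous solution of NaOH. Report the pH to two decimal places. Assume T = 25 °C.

NaOH is a strong base; [OH-] = 0.000604 M.
pOH = -log(0.000604) = 3.22
pH = 14.00 - 3.22 = 10.78

pH = 10.78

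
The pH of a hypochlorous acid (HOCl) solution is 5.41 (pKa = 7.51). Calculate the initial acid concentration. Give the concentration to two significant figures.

C₀ = 4.9 × 10^-4 M

[H+] = 10^(-5.41) = 3.89 × 10^-6 M = x
Ka = 10^(−7.51) = 3.09 × 10^-8
Ka = x²/(C₀ − x) ⇒ C₀ = x + x²/Ka
C₀ = 3.89 × 10^-6 + (3.89 × 10^-6)²/(3.09 × 10^-8) = 4.94 × 10^-4 M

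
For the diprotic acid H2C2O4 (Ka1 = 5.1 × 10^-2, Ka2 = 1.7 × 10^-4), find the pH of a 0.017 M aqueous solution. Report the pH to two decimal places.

pH = 1.87

Ka1 ≫ Ka2, so treat the first dissociation as the only significant source of H+.
Ka1 = x²/(0.017 − x) = 5.1 × 10^-2
Solving the quadratic: x = (−Ka1 + √(Ka1² + 4·Ka1·C₀))/2 = 1.35 × 10^-2 M
pH = −log(1.35 × 10^-2) = 1.87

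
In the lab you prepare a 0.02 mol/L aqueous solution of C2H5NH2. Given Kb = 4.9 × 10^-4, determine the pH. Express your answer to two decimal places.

pH = 11.46

C2H5NH2 + H2O ⇌ C2H5NH3+ + OH-
Kb = [OH-]²/(0.02 − [OH-]) = 4.9 × 10^-4
[OH-] is not negligible relative to C₀; solve [OH-]² + 0.00049·[OH-] − 9.8e-06 = 0.
[OH-] = (−Kb + √(Kb² + 4·Kb·C₀))/2 = 2.90 × 10^-3 M
pOH = −log(2.90 × 10^-3) = 2.54; pH = 14.00 − 2.54 = 11.46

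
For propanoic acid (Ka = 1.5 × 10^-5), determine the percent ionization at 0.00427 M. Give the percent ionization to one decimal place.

CH3CH2COOH ⇌ CH3CH2COO- + H+; let x = [H+] at equilibrium.
Solve x² + 1.5e-05x − 6.41e-08 = 0 → x = 2.46 × 10^-4 M
% ionization = x/C₀ × 100% = 2.46 × 10^-4/0.00427 × 100% = 5.8%

5.8%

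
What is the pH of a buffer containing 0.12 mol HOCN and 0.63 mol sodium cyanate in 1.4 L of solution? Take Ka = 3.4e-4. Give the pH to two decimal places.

pKa = −log(3.4 × 10^-4) = 3.469
Henderson–Hasselbalch: pH = pKa + log([OCN-]/[HOCN]) = 3.469 + log(0.63/0.12)
pH = 3.469 + (+0.720) = 4.19

pH = 4.19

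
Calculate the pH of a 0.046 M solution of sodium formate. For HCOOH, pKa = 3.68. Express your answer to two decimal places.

HCOO- is the conjugate base of the weak acid HCOOH.
Ka = 10^(−3.68) = 2.09 × 10^-4
Kb = Kw/Ka = 1.0×10^-14 / 2.09 × 10^-4 = 4.78 × 10^-11
From the ICE table, Kb = [OH-]²/(0.046 − [OH-]) = 4.78 × 10^-11.
Assume [OH-] ≪ 0.046: [OH-] ≈ √(4.78 × 10^-11 × 0.046) = 1.48 × 10^-6 M
Check: 0.0032% ionized — well under 5%, approximation valid.
pOH = 5.83, so pH = 14.00 − pOH = 8.17

pH = 8.17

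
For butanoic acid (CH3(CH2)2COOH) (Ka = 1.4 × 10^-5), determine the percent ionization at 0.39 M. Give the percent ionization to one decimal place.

CH3(CH2)2COOH ⇌ CH3(CH2)2COO- + H+; let x = [H+] at equilibrium.
x ≈ √(Ka·C₀) = √(1.4 × 10^-5 × 0.39) = 2.34 × 10^-3 M
% ionization = x/C₀ × 100% = 2.34 × 10^-3/0.39 × 100% = 0.6%

0.6%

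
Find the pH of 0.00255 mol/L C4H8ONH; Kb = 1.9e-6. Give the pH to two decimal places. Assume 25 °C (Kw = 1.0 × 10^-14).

C4H8ONH + H2O ⇌ C4H8ONH2+ + OH-
Let x = [OH-] at equilibrium. Kb = x²/(0.00255 − x).
Neglecting x in the denominator: x = √(1.9 × 10^-6 × 0.00255) = 6.96 × 10^-5 M
(x/C₀ = 2.7% < 5%, so the approximation holds.)
pOH = 4.16, so pH = 14.00 − pOH = 9.84

pH = 9.84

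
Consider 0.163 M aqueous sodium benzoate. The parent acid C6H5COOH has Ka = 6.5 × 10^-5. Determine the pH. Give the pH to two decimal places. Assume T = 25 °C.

C6H5COO- is the conjugate base of the weak acid C6H5COOH.
Kb = Kw/Ka = 1.0×10^-14 / 6.5 × 10^-5 = 1.54 × 10^-10
Kb = x²/(0.163 − x) = 1.54 × 10^-10
Since Kb ≪ C₀, x ≈ √(Kb·C₀) = 5.01 × 10^-6 M.
(x/C₀ = 0.0031% < 5%, so the approximation holds.)
pOH = −log(5.01 × 10^-6) = 5.30; pH = 14.00 − 5.30 = 8.70

pH = 8.70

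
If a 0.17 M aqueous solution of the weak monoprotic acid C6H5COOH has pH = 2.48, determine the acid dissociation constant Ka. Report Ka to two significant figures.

Ka = 6.6 × 10^-5

[H+] = 10^(-2.48) = 3.31 × 10^-3 M
At equilibrium [HA] = 0.17 − 3.31 × 10^-3 = 1.67 × 10^-1 M
Ka = [H+][A-]/[HA] = (3.31 × 10^-3)² / 1.67 × 10^-1 = 6.6 × 10^-5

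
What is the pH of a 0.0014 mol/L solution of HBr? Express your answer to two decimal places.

pH = 2.85

HBr is a strong acid and dissociates completely, so [H+] = 0.0014 M.
pH = -log(0.0014) = 2.85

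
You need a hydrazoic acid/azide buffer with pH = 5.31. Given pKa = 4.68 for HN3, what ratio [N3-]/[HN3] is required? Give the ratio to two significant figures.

ratio = 4.3

pH = pKa + log(r) ⇒ log(r) = 5.31 − 4.68 = +0.63
r = [N3-]/[HN3] = 10^(+0.63) = 4.27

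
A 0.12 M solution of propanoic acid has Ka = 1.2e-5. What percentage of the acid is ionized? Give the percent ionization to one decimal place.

1.0%

CH3CH2COOH ⇌ CH3CH2COO- + H+; let x = [H+] at equilibrium.
x ≈ √(Ka·C₀) = √(1.2 × 10^-5 × 0.12) = 1.20 × 10^-3 M
% ionization = x/C₀ × 100% = 1.20 × 10^-3/0.12 × 100% = 1.0%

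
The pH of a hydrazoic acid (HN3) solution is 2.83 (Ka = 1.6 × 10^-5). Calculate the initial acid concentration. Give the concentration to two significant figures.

[H+] = 10^(-2.83) = 1.48 × 10^-3 M = x
Ka = x²/(C₀ − x) ⇒ C₀ = x + x²/Ka
C₀ = 1.48 × 10^-3 + (1.48 × 10^-3)²/(1.6 × 10^-5) = 1.38 × 10^-1 M

C₀ = 1.4 × 10^-1 M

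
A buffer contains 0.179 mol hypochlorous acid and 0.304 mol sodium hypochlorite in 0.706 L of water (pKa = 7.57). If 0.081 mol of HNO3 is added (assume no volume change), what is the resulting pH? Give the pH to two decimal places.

After neutralization: n(HOCl) = 0.26 mol, n(OCl-) = 0.223 mol.
pH = pKa + log([A⁻]/[HA]) = 7.57 + log(0.223/0.26) = 7.57 -0.067

pH = 7.50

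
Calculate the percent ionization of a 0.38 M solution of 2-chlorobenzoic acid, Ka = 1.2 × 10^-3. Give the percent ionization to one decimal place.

5.5%

ClC6H4COOH ⇌ ClC6H4COO- + H+; let x = [H+] at equilibrium.
Solve x² + 0.0012x − 0.000456 = 0 → x = 2.08 × 10^-2 M
Fraction ionized = 2.08 × 10^-2 / 0.38 = 0.0547 → 5.5%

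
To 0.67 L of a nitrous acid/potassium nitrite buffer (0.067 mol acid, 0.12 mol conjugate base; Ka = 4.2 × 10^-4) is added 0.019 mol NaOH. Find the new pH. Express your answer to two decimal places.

OH- converts HNO2 to NO2-: HNO2 → 0.048 mol, NO2- → 0.139 mol.
pKa = −log(4.2 × 10^-4) = 3.377
Henderson–Hasselbalch with mole ratio 0.139/0.048: pH = 3.377 + (+0.462)

pH = 3.84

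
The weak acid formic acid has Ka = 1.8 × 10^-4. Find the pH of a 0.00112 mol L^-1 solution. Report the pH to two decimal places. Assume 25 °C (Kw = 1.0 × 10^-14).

pH = 3.43

HCOOH ⇌ HCOO- + H+
Ka = [H+]²/(0.00112 − [H+]) = 1.8 × 10^-4
[H+] is not negligible relative to C₀; solve [H+]² + 0.00018·[H+] − 2.02e-07 = 0.
[H+] = [−0.00018 + √(0.00018² + 8.06e-07)]/2 = 3.68 × 10^-4 M
pH = −log(3.68 × 10^-4) = 3.43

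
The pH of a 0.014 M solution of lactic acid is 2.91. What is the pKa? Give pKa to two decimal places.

pKa = 3.93

[H+] = 10^(-2.91) = 1.23 × 10^-3 M
At equilibrium [HA] = 0.014 − 1.23 × 10^-3 = 1.28 × 10^-2 M
Ka = [H+][A-]/[HA] = (1.23 × 10^-3)² / 1.28 × 10^-2 = 1.18 × 10^-4
pKa = -log(1.18 × 10^-4) = 3.93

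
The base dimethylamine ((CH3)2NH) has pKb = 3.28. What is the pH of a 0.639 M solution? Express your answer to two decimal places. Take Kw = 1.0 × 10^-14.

pH = 12.26

(CH3)2NH + H2O ⇌ (CH3)2NH2+ + OH-
Kb = 10^(−3.28) = 5.25 × 10^-4
Let x = [OH-] at equilibrium. Kb = x²/(0.639 − x).
Since Kb ≪ C₀, x ≈ √(Kb·C₀) = 1.83 × 10^-2 M.
pOH = 1.74, so pH = 14.00 − pOH = 12.26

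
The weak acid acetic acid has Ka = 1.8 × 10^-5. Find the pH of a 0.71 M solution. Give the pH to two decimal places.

pH = 2.45

CH3COOH ⇌ CH3COO- + H+
Let x = [H+] at equilibrium. Ka = x²/(0.71 − x).
Assume x ≪ 0.71: x ≈ √(1.8 × 10^-5 × 0.71) = 3.57 × 10^-3 M
Check: 0.5% ionized — well under 5%, approximation valid.
pH = −log[H+] = −log(3.57 × 10^-3) = 2.45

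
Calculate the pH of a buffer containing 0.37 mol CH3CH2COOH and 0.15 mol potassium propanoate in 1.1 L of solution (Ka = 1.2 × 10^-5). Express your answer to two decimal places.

pKa = −log(1.2 × 10^-5) = 4.921
pH = pKa + log([A⁻]/[HA]) = 4.921 + log(0.15/0.37)
pH = 4.921 + (-0.392) = 4.53

pH = 4.53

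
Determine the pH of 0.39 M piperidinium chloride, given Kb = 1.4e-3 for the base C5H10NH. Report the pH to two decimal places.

pH = 5.78

C5H10NH2+ is the conjugate acid of the weak base C5H10NH.
Ka = Kw/Kb = 1.0×10^-14 / 1.4 × 10^-3 = 7.14 × 10^-12
From the ICE table, Ka = [H+]²/(0.39 − [H+]) = 7.14 × 10^-12.
Neglecting [H+] in the denominator: [H+] = √(7.14 × 10^-12 × 0.39) = 1.67 × 10^-6 M
pH = −log(1.67 × 10^-6) = 5.78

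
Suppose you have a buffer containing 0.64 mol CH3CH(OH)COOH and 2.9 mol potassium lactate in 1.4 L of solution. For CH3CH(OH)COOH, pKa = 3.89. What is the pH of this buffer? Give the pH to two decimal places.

pH = 4.55

Henderson–Hasselbalch: pH = pKa + log([CH3CH(OH)COO-]/[CH3CH(OH)COOH]) = 3.89 + log(2.9/0.64)
pH = 3.89 + (+0.656) = 4.55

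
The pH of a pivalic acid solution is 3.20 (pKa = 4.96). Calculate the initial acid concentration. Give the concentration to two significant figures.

[H+] = 10^(-3.20) = 6.31 × 10^-4 M = x
Ka = 10^(−4.96) = 1.10 × 10^-5
Ka = x²/(C₀ − x) ⇒ C₀ = x + x²/Ka
C₀ = 6.31 × 10^-4 + (6.31 × 10^-4)²/(1.10 × 10^-5) = 3.68 × 10^-2 M

C₀ = 3.7 × 10^-2 M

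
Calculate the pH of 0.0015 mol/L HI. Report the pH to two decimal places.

HI is a strong acid and dissociates completely, so [H+] = 0.0015 M.
pH = -log(0.0015) = 2.82

pH = 2.82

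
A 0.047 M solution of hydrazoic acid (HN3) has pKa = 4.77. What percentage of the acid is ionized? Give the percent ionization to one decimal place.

1.9%

HN3 ⇌ N3- + H+; let x = [H+] at equilibrium.
Ka = 10^(−4.77) = 1.70 × 10^-5
x ≈ √(Ka·C₀) = √(1.70 × 10^-5 × 0.047) = 8.94 × 10^-4 M
% ionization = x/C₀ × 100% = 8.94 × 10^-4/0.047 × 100% = 1.9%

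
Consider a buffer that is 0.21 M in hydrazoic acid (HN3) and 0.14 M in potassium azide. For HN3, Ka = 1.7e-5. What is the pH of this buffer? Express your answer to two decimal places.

pKa = −log(1.7 × 10^-5) = 4.770
pH = pKa + log([A⁻]/[HA]) = 4.770 + log(0.14/0.21)
pH = 4.770 + (-0.176) = 4.59

pH = 4.59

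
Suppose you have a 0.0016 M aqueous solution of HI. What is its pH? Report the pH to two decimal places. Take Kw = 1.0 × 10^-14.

pH = 2.80

HI is a strong acid and dissociates completely, so [H+] = 0.0016 M.
pH = -log(0.0016) = 2.80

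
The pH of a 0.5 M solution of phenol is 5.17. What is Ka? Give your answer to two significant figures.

Ka = 9.1 × 10^-11

[H+] = 10^(-5.17) = 6.76 × 10^-6 M
At equilibrium [HA] = 0.5 − 6.76 × 10^-6 = 5.00 × 10^-1 M
Ka = [H+][A-]/[HA] = (6.76 × 10^-6)² / 5.00 × 10^-1 = 9.1 × 10^-11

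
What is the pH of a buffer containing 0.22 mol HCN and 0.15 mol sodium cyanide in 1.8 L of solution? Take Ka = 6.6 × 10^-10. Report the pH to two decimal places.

pKa = −log(6.6 × 10^-10) = 9.180
Henderson–Hasselbalch: pH = pKa + log([CN-]/[HCN]) = 9.180 + log(0.15/0.22)
pH = 9.180 + (-0.166) = 9.01

pH = 9.01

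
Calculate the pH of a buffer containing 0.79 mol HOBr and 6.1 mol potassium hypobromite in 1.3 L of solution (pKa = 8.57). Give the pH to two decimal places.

pH = pKa + log([A⁻]/[HA]) = 8.57 + log(6.1/0.79)
pH = 8.57 + (+0.888) = 9.46

pH = 9.46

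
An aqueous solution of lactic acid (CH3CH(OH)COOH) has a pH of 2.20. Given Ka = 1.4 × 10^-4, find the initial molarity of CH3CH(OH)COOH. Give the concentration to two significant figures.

[H+] = 10^(-2.20) = 6.31 × 10^-3 M = x
Ka = x²/(C₀ − x) ⇒ C₀ = x + x²/Ka
C₀ = 6.31 × 10^-3 + (6.31 × 10^-3)²/(1.4 × 10^-4) = 2.91 × 10^-1 M

C₀ = 2.9 × 10^-1 M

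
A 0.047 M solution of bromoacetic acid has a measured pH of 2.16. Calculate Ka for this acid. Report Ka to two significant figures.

[H+] = 10^(-2.16) = 6.92 × 10^-3 M
At equilibrium [HA] = 0.047 − 6.92 × 10^-3 = 4.01 × 10^-2 M
Ka = [H+][A-]/[HA] = (6.92 × 10^-3)² / 4.01 × 10^-2 = 1.2 × 10^-3

Ka = 1.2 × 10^-3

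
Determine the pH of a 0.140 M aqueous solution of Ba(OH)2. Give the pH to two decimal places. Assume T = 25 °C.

Ba(OH)2 is a strong base (each formula unit releases 2 OH-); [OH-] = 0.28 M.
pOH = -log(0.28) = 0.55
pH = 14.00 - 0.55 = 13.45

pH = 13.45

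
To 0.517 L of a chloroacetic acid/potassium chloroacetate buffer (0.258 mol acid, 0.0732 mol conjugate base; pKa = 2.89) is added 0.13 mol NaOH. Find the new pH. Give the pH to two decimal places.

OH- converts ClCH2COOH to ClCH2COO-: ClCH2COOH → 0.128 mol, ClCH2COO- → 0.203 mol.
Henderson–Hasselbalch with mole ratio 0.203/0.128: pH = 2.89 + (+0.200)

pH = 3.09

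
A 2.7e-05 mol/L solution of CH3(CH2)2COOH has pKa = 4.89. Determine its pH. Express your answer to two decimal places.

pH = 4.88

CH3(CH2)2COOH ⇌ CH3(CH2)2COO- + H+
Ka = 10^(−4.89) = 1.29 × 10^-5
From the ICE table, Ka = [H+]²/(2.7e-05 − [H+]) = 1.29 × 10^-5.
Here C₀/Ka ≈ 2.09, so the small-[H+] approximation fails. Use the quadratic:
[H+] = [−1.29e-05 + √(1.29e-05² + 1.39e-09)]/2 = 1.33 × 10^-5 M
pH = −log[H+] = −log(1.33 × 10^-5) = 4.88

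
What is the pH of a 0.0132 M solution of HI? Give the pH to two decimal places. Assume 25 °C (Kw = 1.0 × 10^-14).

HI is a strong acid and dissociates completely, so [H+] = 0.0132 M.
pH = -log(0.0132) = 1.88

pH = 1.88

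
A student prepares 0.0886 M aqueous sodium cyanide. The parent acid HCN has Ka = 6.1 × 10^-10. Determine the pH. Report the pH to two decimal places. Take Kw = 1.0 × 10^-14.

pH = 11.08

CN- is the conjugate base of the weak acid HCN.
Kb = Kw/Ka = 1.0×10^-14 / 6.1 × 10^-10 = 1.64 × 10^-5
Let x = [OH-] at equilibrium. Kb = x²/(0.0886 − x).
Neglecting x in the denominator: x = √(1.64 × 10^-5 × 0.0886) = 1.21 × 10^-3 M
Check: 1.4% ionized — well under 5%, approximation valid.
pOH = 2.92, so pH = 14.00 − pOH = 11.08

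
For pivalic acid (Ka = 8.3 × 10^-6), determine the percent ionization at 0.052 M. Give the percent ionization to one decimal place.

1.3%

(CH3)3CCOOH ⇌ (CH3)3CCOO- + H+; let x = [H+] at equilibrium.
x ≈ √(Ka·C₀) = √(8.3 × 10^-6 × 0.052) = 6.57 × 10^-4 M
Fraction ionized = 6.57 × 10^-4 / 0.052 = 0.0126 → 1.3%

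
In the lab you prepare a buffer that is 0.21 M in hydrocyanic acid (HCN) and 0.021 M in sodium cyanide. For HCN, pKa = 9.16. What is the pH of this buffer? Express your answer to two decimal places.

Using pH = pKa + log([base]/[acid]) with [base]/[acid] = 0.021/0.21:
pH = 9.16 + (-1.000) = 8.16

pH = 8.16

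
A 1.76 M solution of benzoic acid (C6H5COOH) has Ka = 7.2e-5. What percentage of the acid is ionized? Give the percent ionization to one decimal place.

C6H5COOH ⇌ C6H5COO- + H+; let x = [H+] at equilibrium.
x ≈ √(Ka·C₀) = √(7.2 × 10^-5 × 1.76) = 1.13 × 10^-2 M
% ionization = x/C₀ × 100% = 1.13 × 10^-2/1.76 × 100% = 0.6%

0.6%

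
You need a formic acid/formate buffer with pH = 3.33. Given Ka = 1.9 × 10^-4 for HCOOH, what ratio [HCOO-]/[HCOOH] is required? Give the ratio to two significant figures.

ratio = 0.41

pKa = -log(1.9 × 10^-4) = 3.721
pH = pKa + log(r) ⇒ log(r) = 3.33 − 3.721 = -0.391
r = [HCOO-]/[HCOOH] = 10^(-0.391) = 0.406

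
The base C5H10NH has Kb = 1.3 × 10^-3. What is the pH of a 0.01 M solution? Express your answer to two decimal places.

pH = 11.48

C5H10NH + H2O ⇌ C5H10NH2+ + OH-
From the ICE table, Kb = [OH-]²/(0.01 − [OH-]) = 1.3 × 10^-3.
[OH-] is not negligible relative to C₀; solve [OH-]² + 0.0013·[OH-] − 1.3e-05 = 0.
[OH-] = (−Kb + √(Kb² + 4·Kb·C₀))/2 = 3.01 × 10^-3 M
pOH = −log(3.01 × 10^-3) = 2.52; pH = 14.00 − 2.52 = 11.48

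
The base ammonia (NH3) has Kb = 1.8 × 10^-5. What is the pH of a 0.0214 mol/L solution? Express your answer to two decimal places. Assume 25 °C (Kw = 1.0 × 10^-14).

NH3 + H2O ⇌ NH4+ + OH-
Kb = [OH-]²/(0.0214 − [OH-]) = 1.8 × 10^-5
Assume [OH-] ≪ 0.0214: [OH-] ≈ √(1.8 × 10^-5 × 0.0214) = 6.21 × 10^-4 M
Check: 2.9% ionized — well under 5%, approximation valid.
pOH = 3.21, so pH = 14.00 − pOH = 10.79

pH = 10.79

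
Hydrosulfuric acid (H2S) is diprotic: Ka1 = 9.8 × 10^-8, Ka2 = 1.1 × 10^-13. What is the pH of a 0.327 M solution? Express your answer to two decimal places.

Since Ka1 ≫ Ka2, the first ionization dominates [H+].
Ka1 = x²/(0.327 − x) = 9.8 × 10^-8
x ≈ √(9.8 × 10^-8 × 0.327) = 1.79 × 10^-4 M
pH = −log(1.79 × 10^-4) = 3.75

pH = 3.75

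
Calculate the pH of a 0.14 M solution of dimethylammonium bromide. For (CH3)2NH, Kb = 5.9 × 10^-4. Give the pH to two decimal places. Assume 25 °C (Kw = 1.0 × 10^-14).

pH = 5.81

(CH3)2NH2+ is the conjugate acid of the weak base (CH3)2NH.
Ka = Kw/Kb = 1.0×10^-14 / 5.9 × 10^-4 = 1.69 × 10^-11
Ka = [H+]²/(0.14 − [H+]) = 1.69 × 10^-11
Assume [H+] ≪ 0.14: [H+] ≈ √(1.69 × 10^-11 × 0.14) = 1.54 × 10^-6 M
([H+]/C₀ = 0.0011% < 5%, so the approximation holds.)
pH = −log[H+] = −log(1.54 × 10^-6) = 5.81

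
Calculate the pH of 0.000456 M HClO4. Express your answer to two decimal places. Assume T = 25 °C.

HClO4 is a strong acid and dissociates completely, so [H+] = 0.000456 M.
pH = -log(0.000456) = 3.34

pH = 3.34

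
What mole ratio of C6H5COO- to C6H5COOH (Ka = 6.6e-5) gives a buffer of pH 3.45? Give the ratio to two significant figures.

pKa = -log(6.6 × 10^-5) = 4.180
pH = pKa + log(r) ⇒ log(r) = 3.45 − 4.180 = -0.730
r = [C6H5COO-]/[C6H5COOH] = 10^(-0.730) = 0.186

ratio = 0.19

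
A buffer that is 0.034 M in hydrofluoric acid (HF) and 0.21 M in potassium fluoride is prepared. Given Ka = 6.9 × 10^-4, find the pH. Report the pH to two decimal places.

pH = 3.95

pKa = −log(6.9 × 10^-4) = 3.161
Using pH = pKa + log([base]/[acid]) with [base]/[acid] = 0.21/0.034:
pH = 3.161 + (+0.791) = 3.95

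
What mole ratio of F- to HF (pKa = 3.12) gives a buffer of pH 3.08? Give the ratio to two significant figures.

ratio = 0.91

pH = pKa + log(r) ⇒ log(r) = 3.08 − 3.12 = -0.04
r = [F-]/[HF] = 10^(-0.04) = 0.912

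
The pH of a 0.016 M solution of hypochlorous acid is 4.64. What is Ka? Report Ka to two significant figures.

[H+] = 10^(-4.64) = 2.29 × 10^-5 M
At equilibrium [HA] = 0.016 − 2.29 × 10^-5 = 1.60 × 10^-2 M
Ka = [H+][A-]/[HA] = (2.29 × 10^-5)² / 1.60 × 10^-2 = 3.3 × 10^-8

Ka = 3.3 × 10^-8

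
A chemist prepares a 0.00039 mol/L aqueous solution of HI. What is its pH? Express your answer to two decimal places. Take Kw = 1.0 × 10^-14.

pH = 3.41

HI is a strong acid and dissociates completely, so [H+] = 0.00039 M.
pH = -log(0.00039) = 3.41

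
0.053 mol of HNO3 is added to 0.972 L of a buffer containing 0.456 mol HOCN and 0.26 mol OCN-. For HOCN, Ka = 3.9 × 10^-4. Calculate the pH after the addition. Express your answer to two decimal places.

After neutralization: n(HOCN) = 0.509 mol, n(OCN-) = 0.207 mol.
pKa = −log(3.9 × 10^-4) = 3.409
pH = pKa + log([A⁻]/[HA]) = 3.409 + log(0.207/0.509) = 3.409 -0.391

pH = 3.02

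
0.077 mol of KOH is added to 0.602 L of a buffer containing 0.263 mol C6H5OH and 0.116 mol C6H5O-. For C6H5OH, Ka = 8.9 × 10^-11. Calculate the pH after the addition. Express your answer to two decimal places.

pH = 10.07

After neutralization: n(C6H5OH) = 0.186 mol, n(C6H5O-) = 0.193 mol.
pKa = −log(8.9 × 10^-11) = 10.051
Henderson–Hasselbalch with mole ratio 0.193/0.186: pH = 10.051 + (+0.016)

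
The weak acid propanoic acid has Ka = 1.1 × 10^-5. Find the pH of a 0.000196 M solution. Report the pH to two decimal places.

CH3CH2COOH ⇌ CH3CH2COO- + H+
Ka = [H+]²/(0.000196 − [H+]) = 1.1 × 10^-5
[H+] is not negligible relative to C₀; solve [H+]² + 1.1e-05·[H+] − 2.16e-09 = 0.
[H+] = [−1.1e-05 + √(1.1e-05² + 8.62e-09)]/2 = 4.13 × 10^-5 M
pH = −log[H+] = −log(4.13 × 10^-5) = 4.38

pH = 4.38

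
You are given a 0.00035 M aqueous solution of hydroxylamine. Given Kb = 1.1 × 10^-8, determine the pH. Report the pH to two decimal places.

NH2OH + H2O ⇌ NH3OH+ + OH-
Let x = [OH-] at equilibrium. Kb = x²/(0.00035 − x).
Neglecting x in the denominator: x = √(1.1 × 10^-8 × 0.00035) = 1.96 × 10^-6 M
pOH = −log(1.96 × 10^-6) = 5.71; pH = 14.00 − 5.71 = 8.29

pH = 8.29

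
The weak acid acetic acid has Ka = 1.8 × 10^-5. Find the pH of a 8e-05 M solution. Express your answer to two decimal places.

pH = 4.52

CH3COOH ⇌ CH3COO- + H+
From the ICE table, Ka = [H+]²/(8e-05 − [H+]) = 1.8 × 10^-5.
[H+] is not negligible relative to C₀; solve [H+]² + 1.8e-05·[H+] − 1.44e-09 = 0.
[H+] = [−1.8e-05 + √(1.8e-05² + 5.76e-09)]/2 = 3.00 × 10^-5 M
pH = −log(3.00 × 10^-5) = 4.52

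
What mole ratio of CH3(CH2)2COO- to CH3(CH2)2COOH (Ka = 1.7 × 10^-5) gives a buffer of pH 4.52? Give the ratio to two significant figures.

ratio = 0.56

pKa = -log(1.7 × 10^-5) = 4.770
pH = pKa + log(r) ⇒ log(r) = 4.52 − 4.770 = -0.250
r = [CH3(CH2)2COO-]/[CH3(CH2)2COOH] = 10^(-0.250) = 0.562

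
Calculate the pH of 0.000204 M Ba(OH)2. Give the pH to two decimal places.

pH = 10.61

Ba(OH)2 is a strong base (each formula unit releases 2 OH-); [OH-] = 0.000408 M.
pOH = -log(0.000408) = 3.39
pH = 14.00 - 3.39 = 10.61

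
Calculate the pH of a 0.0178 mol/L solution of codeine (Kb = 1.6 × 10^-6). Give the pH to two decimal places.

C18H21NO3 + H2O ⇌ C18H22NO3+ + OH-
Kb = [OH-]²/(0.0178 − [OH-]) = 1.6 × 10^-6
Since Kb ≪ C₀, [OH-] ≈ √(Kb·C₀) = 1.69 × 10^-4 M.
([OH-]/C₀ = 0.95% < 5%, so the approximation holds.)
pOH = −log(1.69 × 10^-4) = 3.77; pH = 14.00 − 3.77 = 10.23

pH = 10.23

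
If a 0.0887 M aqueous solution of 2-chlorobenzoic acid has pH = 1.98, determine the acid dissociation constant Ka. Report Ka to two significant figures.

[H+] = 10^(-1.98) = 1.05 × 10^-2 M
At equilibrium [HA] = 0.0887 − 1.05 × 10^-2 = 7.82 × 10^-2 M
Ka = [H+][A-]/[HA] = (1.05 × 10^-2)² / 7.82 × 10^-2 = 1.4 × 10^-3

Ka = 1.4 × 10^-3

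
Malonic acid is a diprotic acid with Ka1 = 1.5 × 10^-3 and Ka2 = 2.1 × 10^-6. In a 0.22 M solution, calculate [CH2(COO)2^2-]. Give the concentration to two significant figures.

2.1 × 10^-6 M

First ionization gives [H+] ≈ [CH2(COOH)COO-] = 1.74 × 10^-2 M.
Second step: Ka2 = [H+][CH2(COO)2^2-]/[CH2(COOH)COO-] ≈ [CH2(COO)2^2-] (since [H+] ≈ [CH2(COOH)COO-]).
So [CH2(COO)2^2-] ≈ Ka2.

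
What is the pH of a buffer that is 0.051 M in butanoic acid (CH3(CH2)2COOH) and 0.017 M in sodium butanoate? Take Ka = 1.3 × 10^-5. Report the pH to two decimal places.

pKa = −log(1.3 × 10^-5) = 4.886
Henderson–Hasselbalch: pH = pKa + log([CH3(CH2)2COO-]/[CH3(CH2)2COOH]) = 4.886 + log(0.017/0.051)
pH = 4.886 + (-0.477) = 4.41

pH = 4.41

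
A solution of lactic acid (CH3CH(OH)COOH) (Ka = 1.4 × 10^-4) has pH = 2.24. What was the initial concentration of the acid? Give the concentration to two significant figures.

[H+] = 10^(-2.24) = 5.75 × 10^-3 M = x
Ka = x²/(C₀ − x) ⇒ C₀ = x + x²/Ka
C₀ = 5.75 × 10^-3 + (5.75 × 10^-3)²/(1.4 × 10^-4) = 2.42 × 10^-1 M

C₀ = 2.4 × 10^-1 M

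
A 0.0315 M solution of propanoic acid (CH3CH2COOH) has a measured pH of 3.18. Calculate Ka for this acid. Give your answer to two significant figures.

[H+] = 10^(-3.18) = 6.61 × 10^-4 M
At equilibrium [HA] = 0.0315 − 6.61 × 10^-4 = 3.08 × 10^-2 M
Ka = [H+][A-]/[HA] = (6.61 × 10^-4)² / 3.08 × 10^-2 = 1.4 × 10^-5

Ka = 1.4 × 10^-5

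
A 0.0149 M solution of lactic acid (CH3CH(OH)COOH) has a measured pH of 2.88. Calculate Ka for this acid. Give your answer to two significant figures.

[H+] = 10^(-2.88) = 1.32 × 10^-3 M
At equilibrium [HA] = 0.0149 − 1.32 × 10^-3 = 1.36 × 10^-2 M
Ka = [H+][A-]/[HA] = (1.32 × 10^-3)² / 1.36 × 10^-2 = 1.3 × 10^-4

Ka = 1.3 × 10^-4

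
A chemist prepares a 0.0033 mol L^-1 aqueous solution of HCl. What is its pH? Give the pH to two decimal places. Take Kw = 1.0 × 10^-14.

pH = 2.48

HCl is a strong acid and dissociates completely, so [H+] = 0.0033 M.
pH = -log(0.0033) = 2.48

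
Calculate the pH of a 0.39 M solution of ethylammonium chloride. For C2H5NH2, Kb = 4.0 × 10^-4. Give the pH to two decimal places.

C2H5NH3+ is the conjugate acid of the weak base C2H5NH2.
Ka = Kw/Kb = 1.0×10^-14 / 4.0 × 10^-4 = 2.50 × 10^-11
From the ICE table, Ka = [H+]²/(0.39 − [H+]) = 2.50 × 10^-11.
Assume [H+] ≪ 0.39: [H+] ≈ √(2.50 × 10^-11 × 0.39) = 3.12 × 10^-6 M
([H+]/C₀ = 0.0008% < 5%, so the approximation holds.)
pH = −log[H+] = −log(3.12 × 10^-6) = 5.51

pH = 5.51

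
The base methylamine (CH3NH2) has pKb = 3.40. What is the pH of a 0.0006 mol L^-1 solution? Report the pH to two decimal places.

CH3NH2 + H2O ⇌ CH3NH3+ + OH-
Kb = 10^(−3.40) = 3.98 × 10^-4
Kb = x²/(0.0006 − x) = 3.98 × 10^-4
Here C₀/Kb ≈ 1.51, so the small-x approximation fails. Use the quadratic:
x = [−0.000398 + √(0.000398² + 9.55e-07)]/2 = 3.29 × 10^-4 M
pOH = −log(3.29 × 10^-4) = 3.48; pH = 14.00 − 3.48 = 10.52

pH = 10.52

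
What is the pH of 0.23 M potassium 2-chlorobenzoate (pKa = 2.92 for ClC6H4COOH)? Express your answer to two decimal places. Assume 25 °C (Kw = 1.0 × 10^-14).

pH = 8.14

ClC6H4COO- is the conjugate base of the weak acid ClC6H4COOH.
Ka = 10^(−2.92) = 1.20 × 10^-3
Kb = Kw/Ka = 1.0×10^-14 / 1.20 × 10^-3 = 8.33 × 10^-12
Kb = [OH-]²/(0.23 − [OH-]) = 8.33 × 10^-12
Since Kb ≪ C₀, [OH-] ≈ √(Kb·C₀) = 1.38 × 10^-6 M.
Check: 0.0006% ionized — well under 5%, approximation valid.
pOH = −log(1.38 × 10^-6) = 5.86; pH = 14.00 − 5.86 = 8.14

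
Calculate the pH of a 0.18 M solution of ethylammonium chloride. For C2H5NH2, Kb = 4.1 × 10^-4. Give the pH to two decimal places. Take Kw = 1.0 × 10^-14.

pH = 5.68

C2H5NH3+ is the conjugate acid of the weak base C2H5NH2.
Ka = Kw/Kb = 1.0×10^-14 / 4.1 × 10^-4 = 2.44 × 10^-11
Ka = [H+]²/(0.18 − [H+]) = 2.44 × 10^-11
Neglecting [H+] in the denominator: [H+] = √(2.44 × 10^-11 × 0.18) = 2.10 × 10^-6 M
([H+]/C₀ = 0.0012% < 5%, so the approximation holds.)
pH = −log[H+] = −log(2.10 × 10^-6) = 5.68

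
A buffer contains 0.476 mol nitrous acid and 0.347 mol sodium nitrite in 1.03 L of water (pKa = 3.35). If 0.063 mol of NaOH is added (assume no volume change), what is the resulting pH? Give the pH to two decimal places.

pH = 3.35

After neutralization: n(HNO2) = 0.413 mol, n(NO2-) = 0.41 mol.
pH = pKa + log(n_NO2-/n_HNO2) = 3.35 + log(0.41/0.413) = 3.35 + (-0.003)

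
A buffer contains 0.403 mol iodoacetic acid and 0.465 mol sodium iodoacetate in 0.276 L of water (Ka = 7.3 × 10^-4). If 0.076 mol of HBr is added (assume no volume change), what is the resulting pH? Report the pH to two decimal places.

pH = 3.05

Added H+ converts ICH2COO- to ICH2COOH: ICH2COOH → 0.479 mol, ICH2COO- → 0.389 mol.
pKa = −log(7.3 × 10^-4) = 3.137
pH = pKa + log([A⁻]/[HA]) = 3.137 + log(0.389/0.479) = 3.137 -0.090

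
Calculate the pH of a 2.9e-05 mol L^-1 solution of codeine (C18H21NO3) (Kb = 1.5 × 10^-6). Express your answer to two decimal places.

C18H21NO3 + H2O ⇌ C18H22NO3+ + OH-
From the ICE table, Kb = [OH-]²/(2.9e-05 − [OH-]) = 1.5 × 10^-6.
The 5% rule fails; solving [OH-]² + Kb·[OH-] − Kb·C₀ = 0 exactly:
[OH-] = [−1.5e-06 + √(1.5e-06² + 1.74e-10)]/2 = 5.89 × 10^-6 M
pOH = −log(5.89 × 10^-6) = 5.23; pH = 14.00 − 5.23 = 8.77

pH = 8.77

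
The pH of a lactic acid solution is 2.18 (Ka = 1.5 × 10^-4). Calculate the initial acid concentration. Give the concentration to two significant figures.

C₀ = 3.0 × 10^-1 M

[H+] = 10^(-2.18) = 6.61 × 10^-3 M = x
Ka = x²/(C₀ − x) ⇒ C₀ = x + x²/Ka
C₀ = 6.61 × 10^-3 + (6.61 × 10^-3)²/(1.5 × 10^-4) = 2.98 × 10^-1 M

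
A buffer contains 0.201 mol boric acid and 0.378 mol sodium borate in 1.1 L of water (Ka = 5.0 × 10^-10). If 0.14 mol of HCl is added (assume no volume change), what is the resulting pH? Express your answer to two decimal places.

Added H+ converts B(OH)4- to B(OH)3: B(OH)3 → 0.341 mol, B(OH)4- → 0.238 mol.
pKa = −log(5.0 × 10^-10) = 9.301
pH = pKa + log(n_B(OH)4-/n_B(OH)3) = 9.301 + log(0.238/0.341) = 9.301 + (-0.156)

pH = 9.14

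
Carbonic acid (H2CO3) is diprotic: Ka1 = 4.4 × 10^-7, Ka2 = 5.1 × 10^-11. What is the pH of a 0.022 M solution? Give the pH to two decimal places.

Since Ka1 ≫ Ka2, the first ionization dominates [H+].
Ka1 = x²/(0.022 − x) = 4.4 × 10^-7
x ≈ √(4.4 × 10^-7 × 0.022) = 9.84 × 10^-5 M
pH = −log(9.84 × 10^-5) = 4.01

pH = 4.01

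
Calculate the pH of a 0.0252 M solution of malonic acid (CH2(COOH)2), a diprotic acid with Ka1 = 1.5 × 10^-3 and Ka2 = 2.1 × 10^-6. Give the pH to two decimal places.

pH = 2.26

Ka1 ≫ Ka2, so treat the first dissociation as the only significant source of H+.
Ka1 = x²/(0.0252 − x) = 1.5 × 10^-3
Solving the quadratic: x = (−Ka1 + √(Ka1² + 4·Ka1·C₀))/2 = 5.44 × 10^-3 M
pH = −log(5.44 × 10^-3) = 2.26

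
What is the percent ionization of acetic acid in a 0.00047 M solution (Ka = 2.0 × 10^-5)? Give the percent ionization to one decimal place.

18.6%

CH3COOH ⇌ CH3COO- + H+; let x = [H+] at equilibrium.
Ka = x²/(C₀ − x); solving the quadratic gives x = 8.75 × 10^-5 M.
Fraction ionized = 8.75 × 10^-5 / 0.00047 = 0.1862 → 18.6%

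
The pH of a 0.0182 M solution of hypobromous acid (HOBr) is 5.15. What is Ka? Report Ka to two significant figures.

[H+] = 10^(-5.15) = 7.08 × 10^-6 M
At equilibrium [HA] = 0.0182 − 7.08 × 10^-6 = 1.82 × 10^-2 M
Ka = [H+][A-]/[HA] = (7.08 × 10^-6)² / 1.82 × 10^-2 = 2.8 × 10^-9

Ka = 2.8 × 10^-9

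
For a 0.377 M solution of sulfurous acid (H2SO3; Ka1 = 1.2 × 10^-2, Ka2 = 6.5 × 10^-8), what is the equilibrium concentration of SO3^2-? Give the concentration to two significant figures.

6.5 × 10^-8 M

First ionization gives [H+] ≈ [HSO3-] = 6.15 × 10^-2 M.
Second step: Ka2 = [H+][SO3^2-]/[HSO3-] ≈ [SO3^2-] (since [H+] ≈ [HSO3-]).
So [SO3^2-] ≈ Ka2.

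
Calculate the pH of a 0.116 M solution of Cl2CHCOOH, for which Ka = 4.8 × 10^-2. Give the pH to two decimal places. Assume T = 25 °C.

Cl2CHCOOH ⇌ Cl2CHCOO- + H+
Ka = [H+]²/(0.116 − [H+]) = 4.8 × 10^-2
Here C₀/Ka ≈ 2.42, so the small-[H+] approximation fails. Use the quadratic:
[H+] = [−0.048 + √(0.048² + 0.0223)]/2 = 5.44 × 10^-2 M
pH = −log[H+] = −log(5.44 × 10^-2) = 1.26

pH = 1.26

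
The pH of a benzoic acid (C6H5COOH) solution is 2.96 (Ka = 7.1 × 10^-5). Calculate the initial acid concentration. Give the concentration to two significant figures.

[H+] = 10^(-2.96) = 1.10 × 10^-3 M = x
Ka = x²/(C₀ − x) ⇒ C₀ = x + x²/Ka
C₀ = 1.10 × 10^-3 + (1.10 × 10^-3)²/(7.1 × 10^-5) = 1.81 × 10^-2 M

C₀ = 1.8 × 10^-2 M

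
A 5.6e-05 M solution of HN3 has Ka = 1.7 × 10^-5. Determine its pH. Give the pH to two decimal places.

pH = 4.63

HN3 ⇌ N3- + H+
Ka = [H+]²/(5.6e-05 − [H+]) = 1.7 × 10^-5
[H+] is not negligible relative to C₀; solve [H+]² + 1.7e-05·[H+] − 9.52e-10 = 0.
[H+] = [−1.7e-05 + √(1.7e-05² + 3.81e-09)]/2 = 2.35 × 10^-5 M
pH = −log(2.35 × 10^-5) = 4.63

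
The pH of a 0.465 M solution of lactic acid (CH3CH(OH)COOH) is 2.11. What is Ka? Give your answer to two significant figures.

[H+] = 10^(-2.11) = 7.76 × 10^-3 M
At equilibrium [HA] = 0.465 − 7.76 × 10^-3 = 4.57 × 10^-1 M
Ka = [H+][A-]/[HA] = (7.76 × 10^-3)² / 4.57 × 10^-1 = 1.3 × 10^-4

Ka = 1.3 × 10^-4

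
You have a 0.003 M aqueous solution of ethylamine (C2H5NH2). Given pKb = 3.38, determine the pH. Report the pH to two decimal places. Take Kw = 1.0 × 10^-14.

C2H5NH2 + H2O ⇌ C2H5NH3+ + OH-
Kb = 10^(−3.38) = 4.17 × 10^-4
From the ICE table, Kb = [OH-]²/(0.003 − [OH-]) = 4.17 × 10^-4.
[OH-] is not negligible relative to C₀; solve [OH-]² + 0.000417·[OH-] − 1.25e-06 = 0.
[OH-] = (−Kb + √(Kb² + 4·Kb·C₀))/2 = 9.29 × 10^-4 M
pOH = 3.03, so pH = 14.00 − pOH = 10.97

pH = 10.97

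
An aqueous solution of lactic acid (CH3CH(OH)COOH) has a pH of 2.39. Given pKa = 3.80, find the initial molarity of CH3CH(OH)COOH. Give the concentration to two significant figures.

[H+] = 10^(-2.39) = 4.07 × 10^-3 M = x
Ka = 10^(−3.80) = 1.58 × 10^-4
Ka = x²/(C₀ − x) ⇒ C₀ = x + x²/Ka
C₀ = 4.07 × 10^-3 + (4.07 × 10^-3)²/(1.58 × 10^-4) = 1.09 × 10^-1 M

C₀ = 1.1 × 10^-1 M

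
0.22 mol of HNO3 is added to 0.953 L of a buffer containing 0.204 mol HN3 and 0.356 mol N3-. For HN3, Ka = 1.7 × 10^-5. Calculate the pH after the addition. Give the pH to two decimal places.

pH = 4.28

Added H+ converts N3- to HN3: HN3 → 0.424 mol, N3- → 0.136 mol.
pKa = −log(1.7 × 10^-5) = 4.770
pH = pKa + log(n_N3-/n_HN3) = 4.770 + log(0.136/0.424) = 4.770 + (-0.494)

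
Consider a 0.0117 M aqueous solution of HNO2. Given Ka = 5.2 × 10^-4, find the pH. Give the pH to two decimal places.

HNO2 ⇌ NO2- + H+
Ka = x²/(0.0117 − x) = 5.2 × 10^-4
The 5% rule fails; solving x² + Ka·x − Ka·C₀ = 0 exactly:
x = (−Ka + √(Ka² + 4·Ka·C₀))/2 = 2.22 × 10^-3 M
pH = −log[H+] = −log(2.22 × 10^-3) = 2.65

pH = 2.65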